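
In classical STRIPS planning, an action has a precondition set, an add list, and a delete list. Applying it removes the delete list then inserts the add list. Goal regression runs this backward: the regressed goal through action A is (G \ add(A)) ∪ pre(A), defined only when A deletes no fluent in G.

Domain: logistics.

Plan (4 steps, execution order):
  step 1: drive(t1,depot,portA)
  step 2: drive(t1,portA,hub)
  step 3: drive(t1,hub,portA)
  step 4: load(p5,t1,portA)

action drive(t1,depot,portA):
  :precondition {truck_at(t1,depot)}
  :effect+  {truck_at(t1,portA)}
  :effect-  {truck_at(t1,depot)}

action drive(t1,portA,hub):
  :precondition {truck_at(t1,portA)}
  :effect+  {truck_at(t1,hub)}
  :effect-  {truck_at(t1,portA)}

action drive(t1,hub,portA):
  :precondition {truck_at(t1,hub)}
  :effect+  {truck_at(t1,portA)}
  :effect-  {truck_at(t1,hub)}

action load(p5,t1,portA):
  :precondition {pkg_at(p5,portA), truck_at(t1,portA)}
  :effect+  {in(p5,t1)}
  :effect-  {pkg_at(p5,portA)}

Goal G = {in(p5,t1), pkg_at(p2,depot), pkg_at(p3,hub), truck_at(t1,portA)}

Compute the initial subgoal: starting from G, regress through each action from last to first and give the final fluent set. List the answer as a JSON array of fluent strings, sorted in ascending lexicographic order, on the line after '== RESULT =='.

Work backward from the goal:
  through step 4 (load(p5,t1,portA)): drop {in(p5,t1)}, keep {pkg_at(p2,depot), pkg_at(p3,hub), truck_at(t1,portA)}, require {pkg_at(p5,portA), truck_at(t1,portA)}
    → {pkg_at(p2,depot), pkg_at(p3,hub), pkg_at(p5,portA), truck_at(t1,portA)}
  through step 3 (drive(t1,hub,portA)): drop {truck_at(t1,portA)}, keep {pkg_at(p2,depot), pkg_at(p3,hub), pkg_at(p5,portA)}, require {truck_at(t1,hub)}
    → {pkg_at(p2,depot), pkg_at(p3,hub), pkg_at(p5,portA), truck_at(t1,hub)}
  through step 2 (drive(t1,portA,hub)): drop {truck_at(t1,hub)}, keep {pkg_at(p2,depot), pkg_at(p3,hub), pkg_at(p5,portA)}, require {truck_at(t1,portA)}
    → {pkg_at(p2,depot), pkg_at(p3,hub), pkg_at(p5,portA), truck_at(t1,portA)}
  through step 1 (drive(t1,depot,portA)): drop {truck_at(t1,portA)}, keep {pkg_at(p2,depot), pkg_at(p3,hub), pkg_at(p5,portA)}, require {truck_at(t1,depot)}
    → {pkg_at(p2,depot), pkg_at(p3,hub), pkg_at(p5,portA), truck_at(t1,depot)}

== RESULT ==
["pkg_at(p2,depot)", "pkg_at(p3,hub)", "pkg_at(p5,portA)", "truck_at(t1,depot)"]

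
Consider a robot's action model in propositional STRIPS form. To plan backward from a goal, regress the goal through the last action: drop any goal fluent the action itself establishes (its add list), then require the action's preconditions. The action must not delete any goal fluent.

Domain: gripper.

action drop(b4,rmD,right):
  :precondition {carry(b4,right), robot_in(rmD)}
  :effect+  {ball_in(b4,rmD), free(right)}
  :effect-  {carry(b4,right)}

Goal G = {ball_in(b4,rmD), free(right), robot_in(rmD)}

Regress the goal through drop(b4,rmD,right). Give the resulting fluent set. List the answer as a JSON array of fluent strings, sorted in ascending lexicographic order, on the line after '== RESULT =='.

Compute (G \ add) ∪ pre:
  G ∩ del = {}  (empty — regression defined)
  G \ add = {ball_in(b4,rmD), free(right), robot_in(rmD)} \ {ball_in(b4,rmD), free(right)} = {robot_in(rmD)}
  ∪ pre   = {robot_in(rmD)} ∪ {carry(b4,right), robot_in(rmD)}
          = {carry(b4,right), robot_in(rmD)}

== RESULT ==
["carry(b4,right)", "robot_in(rmD)"]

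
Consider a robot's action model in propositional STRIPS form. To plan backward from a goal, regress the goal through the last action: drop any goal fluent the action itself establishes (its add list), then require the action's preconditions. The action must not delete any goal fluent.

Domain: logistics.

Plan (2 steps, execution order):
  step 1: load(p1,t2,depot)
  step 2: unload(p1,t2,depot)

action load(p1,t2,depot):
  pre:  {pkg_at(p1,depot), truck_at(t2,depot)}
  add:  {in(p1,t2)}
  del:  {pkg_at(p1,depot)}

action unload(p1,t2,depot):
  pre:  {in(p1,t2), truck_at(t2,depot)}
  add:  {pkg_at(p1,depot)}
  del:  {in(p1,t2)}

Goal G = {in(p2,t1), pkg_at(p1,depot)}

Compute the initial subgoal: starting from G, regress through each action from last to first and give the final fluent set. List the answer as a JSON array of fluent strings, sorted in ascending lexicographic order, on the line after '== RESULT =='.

Regress step by step:
  through step 2 (unload(p1,t2,depot)): drop {pkg_at(p1,depot)}, keep {in(p2,t1)}, require {in(p1,t2), truck_at(t2,depot)}
    → {in(p1,t2), in(p2,t1), truck_at(t2,depot)}
  through step 1 (load(p1,t2,depot)): drop {in(p1,t2)}, keep {in(p2,t1), truck_at(t2,depot)}, require {pkg_at(p1,depot), truck_at(t2,depot)}
    → {in(p2,t1), pkg_at(p1,depot), truck_at(t2,depot)}

== RESULT ==
["in(p2,t1)", "pkg_at(p1,depot)", "truck_at(t2,depot)"]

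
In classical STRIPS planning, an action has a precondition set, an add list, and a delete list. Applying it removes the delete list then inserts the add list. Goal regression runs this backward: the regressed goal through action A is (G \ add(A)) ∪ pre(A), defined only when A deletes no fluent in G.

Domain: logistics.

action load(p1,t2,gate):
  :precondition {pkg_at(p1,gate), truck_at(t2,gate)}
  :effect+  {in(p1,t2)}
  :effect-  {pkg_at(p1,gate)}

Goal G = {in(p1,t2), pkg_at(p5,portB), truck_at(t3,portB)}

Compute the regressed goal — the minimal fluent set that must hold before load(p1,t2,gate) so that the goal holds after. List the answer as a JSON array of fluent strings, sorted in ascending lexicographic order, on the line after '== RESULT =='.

Regress:
  G ∩ del = {}  (empty — regression defined)
  G \ add = {in(p1,t2), pkg_at(p5,portB), truck_at(t3,portB)} \ {in(p1,t2)} = {pkg_at(p5,portB), truck_at(t3,portB)}
  ∪ pre   = {pkg_at(p5,portB), truck_at(t3,portB)} ∪ {pkg_at(p1,gate), truck_at(t2,gate)}
          = {pkg_at(p1,gate), pkg_at(p5,portB), truck_at(t2,gate), truck_at(t3,portB)}

== RESULT ==
["pkg_at(p1,gate)", "pkg_at(p5,portB)", "truck_at(t2,gate)", "truck_at(t3,portB)"]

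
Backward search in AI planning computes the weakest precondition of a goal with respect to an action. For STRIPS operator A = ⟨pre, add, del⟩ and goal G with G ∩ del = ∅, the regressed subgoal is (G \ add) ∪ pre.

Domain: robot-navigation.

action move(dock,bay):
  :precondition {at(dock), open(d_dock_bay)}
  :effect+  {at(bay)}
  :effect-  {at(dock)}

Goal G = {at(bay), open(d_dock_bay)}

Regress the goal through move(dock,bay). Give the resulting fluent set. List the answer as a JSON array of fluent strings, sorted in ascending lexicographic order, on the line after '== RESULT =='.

Regress:
  G ∩ del = {}  (empty — regression defined)
  G \ add = {at(bay), open(d_dock_bay)} \ {at(bay)} = {open(d_dock_bay)}
  ∪ pre   = {open(d_dock_bay)} ∪ {at(dock), open(d_dock_bay)}
          = {at(dock), open(d_dock_bay)}

== RESULT ==
["at(dock)", "open(d_dock_bay)"]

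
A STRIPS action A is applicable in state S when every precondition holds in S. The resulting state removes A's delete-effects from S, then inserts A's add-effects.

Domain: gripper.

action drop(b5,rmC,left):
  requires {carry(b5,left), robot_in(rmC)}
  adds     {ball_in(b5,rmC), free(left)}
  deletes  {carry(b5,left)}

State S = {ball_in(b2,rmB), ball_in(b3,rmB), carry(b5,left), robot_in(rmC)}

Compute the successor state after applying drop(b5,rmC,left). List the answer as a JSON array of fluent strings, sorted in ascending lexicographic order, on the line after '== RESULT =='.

Progress:
  pre ⊆ S: {carry(b5,left), robot_in(rmC)} ⊆ S  — applicable
  S \ del = {ball_in(b2,rmB), ball_in(b3,rmB), robot_in(rmC)}
  ∪ add   = {ball_in(b2,rmB), ball_in(b3,rmB), ball_in(b5,rmC), free(left), robot_in(rmC)}

== RESULT ==
["ball_in(b2,rmB)", "ball_in(b3,rmB)", "ball_in(b5,rmC)", "free(left)", "robot_in(rmC)"]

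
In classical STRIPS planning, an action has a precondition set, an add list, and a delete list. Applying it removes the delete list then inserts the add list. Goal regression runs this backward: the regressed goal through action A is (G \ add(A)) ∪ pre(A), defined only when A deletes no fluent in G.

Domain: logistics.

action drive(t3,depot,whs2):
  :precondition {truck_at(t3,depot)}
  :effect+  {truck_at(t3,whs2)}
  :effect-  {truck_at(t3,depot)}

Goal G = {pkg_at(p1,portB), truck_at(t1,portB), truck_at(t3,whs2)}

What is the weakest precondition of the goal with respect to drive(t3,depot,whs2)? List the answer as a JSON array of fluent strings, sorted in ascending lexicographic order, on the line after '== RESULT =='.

Regress:
  G ∩ del = {}  (empty — regression defined)
  G \ add = {pkg_at(p1,portB), truck_at(t1,portB), truck_at(t3,whs2)} \ {truck_at(t3,whs2)} = {pkg_at(p1,portB), truck_at(t1,portB)}
  ∪ pre   = {pkg_at(p1,portB), truck_at(t1,portB)} ∪ {truck_at(t3,depot)}
          = {pkg_at(p1,portB), truck_at(t1,portB), truck_at(t3,depot)}

== RESULT ==
["pkg_at(p1,portB)", "truck_at(t1,portB)", "truck_at(t3,depot)"]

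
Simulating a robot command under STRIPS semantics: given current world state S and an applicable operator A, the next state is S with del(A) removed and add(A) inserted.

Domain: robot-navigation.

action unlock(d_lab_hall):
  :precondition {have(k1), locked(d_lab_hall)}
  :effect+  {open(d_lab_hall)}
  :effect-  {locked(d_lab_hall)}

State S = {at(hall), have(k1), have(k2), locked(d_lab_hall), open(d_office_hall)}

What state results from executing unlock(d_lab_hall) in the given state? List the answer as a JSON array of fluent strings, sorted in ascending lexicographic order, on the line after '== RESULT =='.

Compute (S \ del) ∪ add:
  pre ⊆ S: {have(k1), locked(d_lab_hall)} ⊆ S  — applicable
  S \ del = {at(hall), have(k1), have(k2), open(d_office_hall)}
  ∪ add   = {at(hall), have(k1), have(k2), open(d_lab_hall), open(d_office_hall)}

== RESULT ==
["at(hall)", "have(k1)", "have(k2)", "open(d_lab_hall)", "open(d_office_hall)"]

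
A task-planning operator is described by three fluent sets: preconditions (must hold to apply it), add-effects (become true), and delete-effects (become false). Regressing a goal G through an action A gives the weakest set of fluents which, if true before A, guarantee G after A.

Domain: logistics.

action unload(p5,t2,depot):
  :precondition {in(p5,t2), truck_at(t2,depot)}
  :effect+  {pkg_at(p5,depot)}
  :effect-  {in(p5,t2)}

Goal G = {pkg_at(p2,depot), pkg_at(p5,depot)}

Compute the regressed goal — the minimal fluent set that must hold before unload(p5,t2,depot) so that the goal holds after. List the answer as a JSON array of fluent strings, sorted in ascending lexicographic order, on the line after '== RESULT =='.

Compute (G \ add) ∪ pre:
  G ∩ del = {}  (empty — regression defined)
  G \ add = {pkg_at(p2,depot), pkg_at(p5,depot)} \ {pkg_at(p5,depot)} = {pkg_at(p2,depot)}
  ∪ pre   = {pkg_at(p2,depot)} ∪ {in(p5,t2), truck_at(t2,depot)}
          = {in(p5,t2), pkg_at(p2,depot), truck_at(t2,depot)}

== RESULT ==
["in(p5,t2)", "pkg_at(p2,depot)", "truck_at(t2,depot)"]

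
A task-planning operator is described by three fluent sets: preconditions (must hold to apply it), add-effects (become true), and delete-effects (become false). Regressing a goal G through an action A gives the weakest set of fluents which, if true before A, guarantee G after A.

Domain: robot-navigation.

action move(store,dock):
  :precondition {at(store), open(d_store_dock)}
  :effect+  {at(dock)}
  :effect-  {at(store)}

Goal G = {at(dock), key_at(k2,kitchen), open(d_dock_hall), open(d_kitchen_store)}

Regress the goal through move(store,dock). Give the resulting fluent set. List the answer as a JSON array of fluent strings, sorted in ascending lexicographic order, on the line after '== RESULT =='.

Regress:
  G ∩ del = {}  (empty — regression defined)
  G \ add = {at(dock), key_at(k2,kitchen), open(d_dock_hall), open(d_kitchen_store)} \ {at(dock)} = {key_at(k2,kitchen), open(d_dock_hall), open(d_kitchen_store)}
  ∪ pre   = {key_at(k2,kitchen), open(d_dock_hall), open(d_kitchen_store)} ∪ {at(store), open(d_store_dock)}
          = {at(store), key_at(k2,kitchen), open(d_dock_hall), open(d_kitchen_store), open(d_store_dock)}

== RESULT ==
["at(store)", "key_at(k2,kitchen)", "open(d_dock_hall)", "open(d_kitchen_store)", "open(d_store_dock)"]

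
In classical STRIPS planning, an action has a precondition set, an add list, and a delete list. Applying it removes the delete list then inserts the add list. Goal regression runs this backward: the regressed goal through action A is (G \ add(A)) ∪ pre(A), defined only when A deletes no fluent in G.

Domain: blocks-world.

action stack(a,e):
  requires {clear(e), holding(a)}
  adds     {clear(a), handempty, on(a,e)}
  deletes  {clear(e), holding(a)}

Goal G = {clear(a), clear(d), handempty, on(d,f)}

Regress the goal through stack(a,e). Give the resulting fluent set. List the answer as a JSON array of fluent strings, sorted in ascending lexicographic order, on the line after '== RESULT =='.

Compute (G \ add) ∪ pre:
  G ∩ del = {}  (empty — regression defined)
  G \ add = {clear(a), clear(d), handempty, on(d,f)} \ {clear(a), handempty, on(a,e)} = {clear(d), on(d,f)}
  ∪ pre   = {clear(d), on(d,f)} ∪ {clear(e), holding(a)}
          = {clear(d), clear(e), holding(a), on(d,f)}

== RESULT ==
["clear(d)", "clear(e)", "holding(a)", "on(d,f)"]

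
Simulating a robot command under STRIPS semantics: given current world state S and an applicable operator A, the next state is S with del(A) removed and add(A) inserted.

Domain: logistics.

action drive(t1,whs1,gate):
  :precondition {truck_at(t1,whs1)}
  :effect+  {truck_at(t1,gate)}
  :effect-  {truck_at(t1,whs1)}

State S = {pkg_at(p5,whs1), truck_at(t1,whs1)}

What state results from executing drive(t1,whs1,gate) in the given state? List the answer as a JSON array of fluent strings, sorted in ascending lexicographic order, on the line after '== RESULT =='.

Progress:
  pre ⊆ S: {truck_at(t1,whs1)} ⊆ S  — applicable
  S \ del = {pkg_at(p5,whs1)}
  ∪ add   = {pkg_at(p5,whs1), truck_at(t1,gate)}

== RESULT ==
["pkg_at(p5,whs1)", "truck_at(t1,gate)"]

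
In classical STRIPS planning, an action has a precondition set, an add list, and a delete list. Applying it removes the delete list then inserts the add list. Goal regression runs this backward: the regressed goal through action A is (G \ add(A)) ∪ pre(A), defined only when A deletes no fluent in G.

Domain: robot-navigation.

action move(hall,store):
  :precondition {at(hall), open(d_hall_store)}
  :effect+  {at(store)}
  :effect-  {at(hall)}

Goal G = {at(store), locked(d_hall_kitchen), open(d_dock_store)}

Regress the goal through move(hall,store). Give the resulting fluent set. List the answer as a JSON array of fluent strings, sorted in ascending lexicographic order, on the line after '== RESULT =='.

Compute (G \ add) ∪ pre:
  G ∩ del = {}  (empty — regression defined)
  G \ add = {at(store), locked(d_hall_kitchen), open(d_dock_store)} \ {at(store)} = {locked(d_hall_kitchen), open(d_dock_store)}
  ∪ pre   = {locked(d_hall_kitchen), open(d_dock_store)} ∪ {at(hall), open(d_hall_store)}
          = {at(hall), locked(d_hall_kitchen), open(d_dock_store), open(d_hall_store)}

== RESULT ==
["at(hall)", "locked(d_hall_kitchen)", "open(d_dock_store)", "open(d_hall_store)"]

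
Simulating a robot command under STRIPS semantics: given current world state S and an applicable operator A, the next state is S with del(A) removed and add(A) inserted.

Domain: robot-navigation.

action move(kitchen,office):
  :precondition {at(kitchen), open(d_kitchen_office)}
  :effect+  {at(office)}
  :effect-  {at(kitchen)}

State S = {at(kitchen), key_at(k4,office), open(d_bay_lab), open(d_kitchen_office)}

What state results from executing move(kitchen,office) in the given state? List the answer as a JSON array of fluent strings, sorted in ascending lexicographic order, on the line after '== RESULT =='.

Progress:
  pre ⊆ S: {at(kitchen), open(d_kitchen_office)} ⊆ S  — applicable
  S \ del = {key_at(k4,office), open(d_bay_lab), open(d_kitchen_office)}
  ∪ add   = {at(office), key_at(k4,office), open(d_bay_lab), open(d_kitchen_office)}

== RESULT ==
["at(office)", "key_at(k4,office)", "open(d_bay_lab)", "open(d_kitchen_office)"]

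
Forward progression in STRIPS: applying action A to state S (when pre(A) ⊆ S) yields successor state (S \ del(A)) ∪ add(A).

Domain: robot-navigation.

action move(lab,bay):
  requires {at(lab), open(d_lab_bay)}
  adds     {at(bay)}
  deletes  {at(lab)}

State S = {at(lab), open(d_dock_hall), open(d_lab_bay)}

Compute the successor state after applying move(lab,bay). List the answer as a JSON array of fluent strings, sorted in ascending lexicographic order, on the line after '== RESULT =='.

Progress:
  pre ⊆ S: {at(lab), open(d_lab_bay)} ⊆ S  — applicable
  S \ del = {open(d_dock_hall), open(d_lab_bay)}
  ∪ add   = {at(bay), open(d_dock_hall), open(d_lab_bay)}

== RESULT ==
["at(bay)", "open(d_dock_hall)", "open(d_lab_bay)"]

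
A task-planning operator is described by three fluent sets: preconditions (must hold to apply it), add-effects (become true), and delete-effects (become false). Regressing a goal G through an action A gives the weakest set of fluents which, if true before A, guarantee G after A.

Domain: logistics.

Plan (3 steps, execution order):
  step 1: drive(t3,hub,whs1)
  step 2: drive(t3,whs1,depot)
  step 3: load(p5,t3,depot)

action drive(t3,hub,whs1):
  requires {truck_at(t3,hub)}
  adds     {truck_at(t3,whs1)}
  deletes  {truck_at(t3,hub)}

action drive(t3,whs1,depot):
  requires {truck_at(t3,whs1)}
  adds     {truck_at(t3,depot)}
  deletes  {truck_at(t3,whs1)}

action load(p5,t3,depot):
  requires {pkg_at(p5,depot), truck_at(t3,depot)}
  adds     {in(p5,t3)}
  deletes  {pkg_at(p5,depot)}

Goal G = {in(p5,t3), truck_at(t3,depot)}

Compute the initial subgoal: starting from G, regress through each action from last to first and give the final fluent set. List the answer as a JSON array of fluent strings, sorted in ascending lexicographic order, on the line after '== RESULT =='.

Work backward from the goal:
  through step 3 (load(p5,t3,depot)): drop {in(p5,t3)}, keep {truck_at(t3,depot)}, require {pkg_at(p5,depot), truck_at(t3,depot)}
    → {pkg_at(p5,depot), truck_at(t3,depot)}
  through step 2 (drive(t3,whs1,depot)): drop {truck_at(t3,depot)}, keep {pkg_at(p5,depot)}, require {truck_at(t3,whs1)}
    → {pkg_at(p5,depot), truck_at(t3,whs1)}
  through step 1 (drive(t3,hub,whs1)): drop {truck_at(t3,whs1)}, keep {pkg_at(p5,depot)}, require {truck_at(t3,hub)}
    → {pkg_at(p5,depot), truck_at(t3,hub)}

== RESULT ==
["pkg_at(p5,depot)", "truck_at(t3,hub)"]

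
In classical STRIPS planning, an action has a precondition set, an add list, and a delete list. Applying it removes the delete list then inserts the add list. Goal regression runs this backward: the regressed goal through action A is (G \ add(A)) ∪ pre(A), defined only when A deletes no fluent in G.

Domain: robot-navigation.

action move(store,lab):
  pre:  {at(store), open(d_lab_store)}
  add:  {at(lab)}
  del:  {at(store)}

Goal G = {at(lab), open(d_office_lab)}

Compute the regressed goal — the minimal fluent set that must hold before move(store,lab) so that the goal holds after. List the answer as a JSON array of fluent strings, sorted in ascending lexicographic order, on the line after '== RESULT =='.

Regress:
  G ∩ del = {}  (empty — regression defined)
  G \ add = {at(lab), open(d_office_lab)} \ {at(lab)} = {open(d_office_lab)}
  ∪ pre   = {open(d_office_lab)} ∪ {at(store), open(d_lab_store)}
          = {at(store), open(d_lab_store), open(d_office_lab)}

== RESULT ==
["at(store)", "open(d_lab_store)", "open(d_office_lab)"]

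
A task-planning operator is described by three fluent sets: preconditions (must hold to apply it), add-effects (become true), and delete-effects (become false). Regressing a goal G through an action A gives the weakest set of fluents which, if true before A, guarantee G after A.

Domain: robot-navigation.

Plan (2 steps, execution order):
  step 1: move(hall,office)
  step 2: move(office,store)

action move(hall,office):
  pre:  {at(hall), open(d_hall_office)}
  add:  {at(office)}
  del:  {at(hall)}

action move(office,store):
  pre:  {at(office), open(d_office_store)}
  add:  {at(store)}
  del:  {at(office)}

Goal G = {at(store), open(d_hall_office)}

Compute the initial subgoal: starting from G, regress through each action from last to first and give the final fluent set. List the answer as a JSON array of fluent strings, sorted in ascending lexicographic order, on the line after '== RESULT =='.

Regress step by step:
  through step 2 (move(office,store)): drop {at(store)}, keep {open(d_hall_office)}, require {at(office), open(d_office_store)}
    → {at(office), open(d_hall_office), open(d_office_store)}
  through step 1 (move(hall,office)): drop {at(office)}, keep {open(d_hall_office), open(d_office_store)}, require {at(hall), open(d_hall_office)}
    → {at(hall), open(d_hall_office), open(d_office_store)}

== RESULT ==
["at(hall)", "open(d_hall_office)", "open(d_office_store)"]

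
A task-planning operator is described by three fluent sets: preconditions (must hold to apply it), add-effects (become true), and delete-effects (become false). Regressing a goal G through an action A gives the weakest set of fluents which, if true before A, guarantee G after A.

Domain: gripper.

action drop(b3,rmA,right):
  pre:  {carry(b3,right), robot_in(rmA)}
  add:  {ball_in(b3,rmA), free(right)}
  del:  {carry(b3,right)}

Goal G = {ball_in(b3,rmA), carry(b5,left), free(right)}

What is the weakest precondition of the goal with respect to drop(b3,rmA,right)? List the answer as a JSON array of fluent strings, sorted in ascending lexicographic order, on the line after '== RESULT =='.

Compute (G \ add) ∪ pre:
  G ∩ del = {}  (empty — regression defined)
  G \ add = {ball_in(b3,rmA), carry(b5,left), free(right)} \ {ball_in(b3,rmA), free(right)} = {carry(b5,left)}
  ∪ pre   = {carry(b5,left)} ∪ {carry(b3,right), robot_in(rmA)}
          = {carry(b3,right), carry(b5,left), robot_in(rmA)}

== RESULT ==
["carry(b3,right)", "carry(b5,left)", "robot_in(rmA)"]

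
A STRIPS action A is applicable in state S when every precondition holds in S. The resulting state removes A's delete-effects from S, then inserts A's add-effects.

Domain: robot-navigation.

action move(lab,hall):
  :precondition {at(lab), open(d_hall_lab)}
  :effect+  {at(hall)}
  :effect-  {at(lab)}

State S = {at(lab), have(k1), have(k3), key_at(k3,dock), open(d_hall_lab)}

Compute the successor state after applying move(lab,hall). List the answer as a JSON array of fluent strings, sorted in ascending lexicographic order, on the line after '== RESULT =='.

Progress:
  pre ⊆ S: {at(lab), open(d_hall_lab)} ⊆ S  — applicable
  S \ del = {have(k1), have(k3), key_at(k3,dock), open(d_hall_lab)}
  ∪ add   = {at(hall), have(k1), have(k3), key_at(k3,dock), open(d_hall_lab)}

== RESULT ==
["at(hall)", "have(k1)", "have(k3)", "key_at(k3,dock)", "open(d_hall_lab)"]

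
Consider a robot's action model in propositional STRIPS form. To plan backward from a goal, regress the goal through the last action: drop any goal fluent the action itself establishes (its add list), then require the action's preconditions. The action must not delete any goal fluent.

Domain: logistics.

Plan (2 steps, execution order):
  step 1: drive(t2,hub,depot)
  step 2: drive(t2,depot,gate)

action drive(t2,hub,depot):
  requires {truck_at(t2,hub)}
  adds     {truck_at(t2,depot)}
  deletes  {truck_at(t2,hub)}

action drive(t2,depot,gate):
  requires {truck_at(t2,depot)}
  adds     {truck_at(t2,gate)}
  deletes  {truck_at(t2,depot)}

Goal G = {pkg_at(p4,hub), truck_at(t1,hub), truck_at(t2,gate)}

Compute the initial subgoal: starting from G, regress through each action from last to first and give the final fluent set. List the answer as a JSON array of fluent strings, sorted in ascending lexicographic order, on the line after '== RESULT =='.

Regress step by step:
  through step 2 (drive(t2,depot,gate)): drop {truck_at(t2,gate)}, keep {pkg_at(p4,hub), truck_at(t1,hub)}, require {truck_at(t2,depot)}
    → {pkg_at(p4,hub), truck_at(t1,hub), truck_at(t2,depot)}
  through step 1 (drive(t2,hub,depot)): drop {truck_at(t2,depot)}, keep {pkg_at(p4,hub), truck_at(t1,hub)}, require {truck_at(t2,hub)}
    → {pkg_at(p4,hub), truck_at(t1,hub), truck_at(t2,hub)}

== RESULT ==
["pkg_at(p4,hub)", "truck_at(t1,hub)", "truck_at(t2,hub)"]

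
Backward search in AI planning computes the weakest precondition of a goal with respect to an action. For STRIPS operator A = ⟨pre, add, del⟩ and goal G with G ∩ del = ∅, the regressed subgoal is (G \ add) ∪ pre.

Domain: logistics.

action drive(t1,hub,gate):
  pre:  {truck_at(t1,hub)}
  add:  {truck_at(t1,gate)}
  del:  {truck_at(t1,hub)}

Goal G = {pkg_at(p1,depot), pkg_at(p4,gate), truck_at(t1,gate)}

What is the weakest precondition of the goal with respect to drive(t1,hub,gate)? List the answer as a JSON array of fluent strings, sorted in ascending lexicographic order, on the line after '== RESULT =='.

Regress:
  G ∩ del = {}  (empty — regression defined)
  G \ add = {pkg_at(p1,depot), pkg_at(p4,gate), truck_at(t1,gate)} \ {truck_at(t1,gate)} = {pkg_at(p1,depot), pkg_at(p4,gate)}
  ∪ pre   = {pkg_at(p1,depot), pkg_at(p4,gate)} ∪ {truck_at(t1,hub)}
          = {pkg_at(p1,depot), pkg_at(p4,gate), truck_at(t1,hub)}

== RESULT ==
["pkg_at(p1,depot)", "pkg_at(p4,gate)", "truck_at(t1,hub)"]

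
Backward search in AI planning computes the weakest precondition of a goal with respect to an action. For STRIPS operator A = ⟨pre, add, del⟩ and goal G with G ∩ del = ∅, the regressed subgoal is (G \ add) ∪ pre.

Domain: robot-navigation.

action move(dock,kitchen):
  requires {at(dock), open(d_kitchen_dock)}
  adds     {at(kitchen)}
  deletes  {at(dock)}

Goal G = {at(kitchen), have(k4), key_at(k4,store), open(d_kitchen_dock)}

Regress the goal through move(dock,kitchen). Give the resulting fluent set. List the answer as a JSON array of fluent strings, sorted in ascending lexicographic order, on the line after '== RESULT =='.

Regress:
  G ∩ del = {}  (empty — regression defined)
  G \ add = {at(kitchen), have(k4), key_at(k4,store), open(d_kitchen_dock)} \ {at(kitchen)} = {have(k4), key_at(k4,store), open(d_kitchen_dock)}
  ∪ pre   = {have(k4), key_at(k4,store), open(d_kitchen_dock)} ∪ {at(dock), open(d_kitchen_dock)}
          = {at(dock), have(k4), key_at(k4,store), open(d_kitchen_dock)}

== RESULT ==
["at(dock)", "have(k4)", "key_at(k4,store)", "open(d_kitchen_dock)"]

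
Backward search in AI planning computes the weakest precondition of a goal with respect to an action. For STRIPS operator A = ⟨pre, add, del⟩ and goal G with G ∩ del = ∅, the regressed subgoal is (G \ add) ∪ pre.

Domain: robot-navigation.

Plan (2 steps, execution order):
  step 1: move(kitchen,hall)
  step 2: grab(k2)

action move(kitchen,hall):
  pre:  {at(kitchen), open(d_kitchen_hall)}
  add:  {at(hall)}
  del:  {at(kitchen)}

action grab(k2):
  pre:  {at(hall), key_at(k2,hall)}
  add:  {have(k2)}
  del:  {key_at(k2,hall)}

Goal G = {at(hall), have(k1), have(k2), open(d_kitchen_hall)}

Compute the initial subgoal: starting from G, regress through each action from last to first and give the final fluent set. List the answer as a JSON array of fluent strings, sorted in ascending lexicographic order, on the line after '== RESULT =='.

Work backward from the goal:
  through step 2 (grab(k2)): drop {have(k2)}, keep {at(hall), have(k1), open(d_kitchen_hall)}, require {at(hall), key_at(k2,hall)}
    → {at(hall), have(k1), key_at(k2,hall), open(d_kitchen_hall)}
  through step 1 (move(kitchen,hall)): drop {at(hall)}, keep {have(k1), key_at(k2,hall), open(d_kitchen_hall)}, require {at(kitchen), open(d_kitchen_hall)}
    → {at(kitchen), have(k1), key_at(k2,hall), open(d_kitchen_hall)}

== RESULT ==
["at(kitchen)", "have(k1)", "key_at(k2,hall)", "open(d_kitchen_hall)"]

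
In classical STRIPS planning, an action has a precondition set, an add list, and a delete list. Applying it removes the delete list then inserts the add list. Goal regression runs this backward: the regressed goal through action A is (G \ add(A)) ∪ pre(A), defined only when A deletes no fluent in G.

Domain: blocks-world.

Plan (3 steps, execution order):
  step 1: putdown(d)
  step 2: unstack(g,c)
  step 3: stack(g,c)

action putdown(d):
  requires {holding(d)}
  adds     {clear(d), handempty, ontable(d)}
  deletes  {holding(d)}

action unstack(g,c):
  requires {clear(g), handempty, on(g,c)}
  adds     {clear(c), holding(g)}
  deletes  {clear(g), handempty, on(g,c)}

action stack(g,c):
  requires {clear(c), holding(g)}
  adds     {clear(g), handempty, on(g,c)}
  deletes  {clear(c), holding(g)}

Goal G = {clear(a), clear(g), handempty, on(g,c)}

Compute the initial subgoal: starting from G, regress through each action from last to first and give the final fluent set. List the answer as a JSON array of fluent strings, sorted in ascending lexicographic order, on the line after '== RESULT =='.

Regress step by step:
  through step 3 (stack(g,c)): drop {clear(g), handempty, on(g,c)}, keep {clear(a)}, require {clear(c), holding(g)}
    → {clear(a), clear(c), holding(g)}
  through step 2 (unstack(g,c)): drop {clear(c), holding(g)}, keep {clear(a)}, require {clear(g), handempty, on(g,c)}
    → {clear(a), clear(g), handempty, on(g,c)}
  through step 1 (putdown(d)): drop {handempty}, keep {clear(a), clear(g), on(g,c)}, require {holding(d)}
    → {clear(a), clear(g), holding(d), on(g,c)}

== RESULT ==
["clear(a)", "clear(g)", "holding(d)", "on(g,c)"]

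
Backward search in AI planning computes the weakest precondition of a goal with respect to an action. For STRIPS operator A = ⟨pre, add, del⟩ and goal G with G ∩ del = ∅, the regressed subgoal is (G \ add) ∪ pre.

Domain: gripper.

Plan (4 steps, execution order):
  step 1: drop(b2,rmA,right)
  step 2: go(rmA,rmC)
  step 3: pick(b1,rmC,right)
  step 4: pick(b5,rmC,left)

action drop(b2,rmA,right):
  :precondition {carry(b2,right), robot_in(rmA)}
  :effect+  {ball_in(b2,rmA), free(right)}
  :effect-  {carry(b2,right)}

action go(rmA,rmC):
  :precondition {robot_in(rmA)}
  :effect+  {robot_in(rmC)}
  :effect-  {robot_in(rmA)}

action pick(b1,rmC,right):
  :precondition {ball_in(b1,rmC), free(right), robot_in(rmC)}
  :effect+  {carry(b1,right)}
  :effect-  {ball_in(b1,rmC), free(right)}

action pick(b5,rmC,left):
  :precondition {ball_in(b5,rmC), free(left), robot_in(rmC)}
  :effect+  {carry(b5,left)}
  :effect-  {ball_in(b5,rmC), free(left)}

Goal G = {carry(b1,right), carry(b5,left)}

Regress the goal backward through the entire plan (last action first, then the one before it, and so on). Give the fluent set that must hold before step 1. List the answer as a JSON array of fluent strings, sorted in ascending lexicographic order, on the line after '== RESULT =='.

Regress step by step:
  through step 4 (pick(b5,rmC,left)): drop {carry(b5,left)}, keep {carry(b1,right)}, require {ball_in(b5,rmC), free(left), robot_in(rmC)}
    → {ball_in(b5,rmC), carry(b1,right), free(left), robot_in(rmC)}
  through step 3 (pick(b1,rmC,right)): drop {carry(b1,right)}, keep {ball_in(b5,rmC), free(left), robot_in(rmC)}, require {ball_in(b1,rmC), free(right), robot_in(rmC)}
    → {ball_in(b1,rmC), ball_in(b5,rmC), free(left), free(right), robot_in(rmC)}
  through step 2 (go(rmA,rmC)): drop {robot_in(rmC)}, keep {ball_in(b1,rmC), ball_in(b5,rmC), free(left), free(right)}, require {robot_in(rmA)}
    → {ball_in(b1,rmC), ball_in(b5,rmC), free(left), free(right), robot_in(rmA)}
  through step 1 (drop(b2,rmA,right)): drop {free(right)}, keep {ball_in(b1,rmC), ball_in(b5,rmC), free(left), robot_in(rmA)}, require {carry(b2,right), robot_in(rmA)}
    → {ball_in(b1,rmC), ball_in(b5,rmC), carry(b2,right), free(left), robot_in(rmA)}

== RESULT ==
["ball_in(b1,rmC)", "ball_in(b5,rmC)", "carry(b2,right)", "free(left)", "robot_in(rmA)"]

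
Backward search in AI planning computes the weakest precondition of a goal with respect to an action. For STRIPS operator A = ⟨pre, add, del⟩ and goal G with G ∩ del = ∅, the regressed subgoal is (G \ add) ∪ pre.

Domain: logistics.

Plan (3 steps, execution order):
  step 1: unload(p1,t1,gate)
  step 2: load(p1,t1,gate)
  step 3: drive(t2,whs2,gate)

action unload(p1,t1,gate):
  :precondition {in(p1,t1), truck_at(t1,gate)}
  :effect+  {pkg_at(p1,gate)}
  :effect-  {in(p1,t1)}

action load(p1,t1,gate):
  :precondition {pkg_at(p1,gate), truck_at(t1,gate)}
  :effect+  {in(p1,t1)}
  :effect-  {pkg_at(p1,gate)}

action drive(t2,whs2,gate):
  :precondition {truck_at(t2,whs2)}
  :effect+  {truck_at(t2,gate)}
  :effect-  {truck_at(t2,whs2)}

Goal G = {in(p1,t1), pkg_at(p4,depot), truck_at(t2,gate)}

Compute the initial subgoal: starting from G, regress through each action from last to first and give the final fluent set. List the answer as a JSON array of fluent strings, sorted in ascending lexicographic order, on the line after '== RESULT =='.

Work backward from the goal:
  through step 3 (drive(t2,whs2,gate)): drop {truck_at(t2,gate)}, keep {in(p1,t1), pkg_at(p4,depot)}, require {truck_at(t2,whs2)}
    → {in(p1,t1), pkg_at(p4,depot), truck_at(t2,whs2)}
  through step 2 (load(p1,t1,gate)): drop {in(p1,t1)}, keep {pkg_at(p4,depot), truck_at(t2,whs2)}, require {pkg_at(p1,gate), truck_at(t1,gate)}
    → {pkg_at(p1,gate), pkg_at(p4,depot), truck_at(t1,gate), truck_at(t2,whs2)}
  through step 1 (unload(p1,t1,gate)): drop {pkg_at(p1,gate)}, keep {pkg_at(p4,depot), truck_at(t1,gate), truck_at(t2,whs2)}, require {in(p1,t1), truck_at(t1,gate)}
    → {in(p1,t1), pkg_at(p4,depot), truck_at(t1,gate), truck_at(t2,whs2)}

== RESULT ==
["in(p1,t1)", "pkg_at(p4,depot)", "truck_at(t1,gate)", "truck_at(t2,whs2)"]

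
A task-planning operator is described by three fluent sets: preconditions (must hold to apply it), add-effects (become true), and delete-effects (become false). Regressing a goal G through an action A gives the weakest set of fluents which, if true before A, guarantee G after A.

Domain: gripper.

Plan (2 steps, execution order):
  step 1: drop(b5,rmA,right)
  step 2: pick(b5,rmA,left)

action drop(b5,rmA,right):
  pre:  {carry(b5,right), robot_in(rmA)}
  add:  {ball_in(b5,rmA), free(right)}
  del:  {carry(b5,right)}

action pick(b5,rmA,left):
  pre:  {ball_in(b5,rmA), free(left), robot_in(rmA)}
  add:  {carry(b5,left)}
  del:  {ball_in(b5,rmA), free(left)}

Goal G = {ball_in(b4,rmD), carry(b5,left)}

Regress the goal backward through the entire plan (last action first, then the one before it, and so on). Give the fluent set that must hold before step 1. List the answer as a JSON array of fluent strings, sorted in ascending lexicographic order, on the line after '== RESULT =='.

Work backward from the goal:
  through step 2 (pick(b5,rmA,left)): drop {carry(b5,left)}, keep {ball_in(b4,rmD)}, require {ball_in(b5,rmA), free(left), robot_in(rmA)}
    → {ball_in(b4,rmD), ball_in(b5,rmA), free(left), robot_in(rmA)}
  through step 1 (drop(b5,rmA,right)): drop {ball_in(b5,rmA)}, keep {ball_in(b4,rmD), free(left), robot_in(rmA)}, require {carry(b5,right), robot_in(rmA)}
    → {ball_in(b4,rmD), carry(b5,right), free(left), robot_in(rmA)}

== RESULT ==
["ball_in(b4,rmD)", "carry(b5,right)", "free(left)", "robot_in(rmA)"]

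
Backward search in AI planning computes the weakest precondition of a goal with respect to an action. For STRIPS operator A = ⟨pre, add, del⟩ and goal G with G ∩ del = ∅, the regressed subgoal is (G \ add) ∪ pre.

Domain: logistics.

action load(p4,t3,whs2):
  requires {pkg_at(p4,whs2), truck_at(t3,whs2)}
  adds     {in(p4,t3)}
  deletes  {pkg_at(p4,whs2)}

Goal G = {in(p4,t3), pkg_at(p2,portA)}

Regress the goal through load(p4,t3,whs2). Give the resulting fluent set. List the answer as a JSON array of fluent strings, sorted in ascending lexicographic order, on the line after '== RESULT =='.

Regress:
  G ∩ del = {}  (empty — regression defined)
  G \ add = {in(p4,t3), pkg_at(p2,portA)} \ {in(p4,t3)} = {pkg_at(p2,portA)}
  ∪ pre   = {pkg_at(p2,portA)} ∪ {pkg_at(p4,whs2), truck_at(t3,whs2)}
          = {pkg_at(p2,portA), pkg_at(p4,whs2), truck_at(t3,whs2)}

== RESULT ==
["pkg_at(p2,portA)", "pkg_at(p4,whs2)", "truck_at(t3,whs2)"]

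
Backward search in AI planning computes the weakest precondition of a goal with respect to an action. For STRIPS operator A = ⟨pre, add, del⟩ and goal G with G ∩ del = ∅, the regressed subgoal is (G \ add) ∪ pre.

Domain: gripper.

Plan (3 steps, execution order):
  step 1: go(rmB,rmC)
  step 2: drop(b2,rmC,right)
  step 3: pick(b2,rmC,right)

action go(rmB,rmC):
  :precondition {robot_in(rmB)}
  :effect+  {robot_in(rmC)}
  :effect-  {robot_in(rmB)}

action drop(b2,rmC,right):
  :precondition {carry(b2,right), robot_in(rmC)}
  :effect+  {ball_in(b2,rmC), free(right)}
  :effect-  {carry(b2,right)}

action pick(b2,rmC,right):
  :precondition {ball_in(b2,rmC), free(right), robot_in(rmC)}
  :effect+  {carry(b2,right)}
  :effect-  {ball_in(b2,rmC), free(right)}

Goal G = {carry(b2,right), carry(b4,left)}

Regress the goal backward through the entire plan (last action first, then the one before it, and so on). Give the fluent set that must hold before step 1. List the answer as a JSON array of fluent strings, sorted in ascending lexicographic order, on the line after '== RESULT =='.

Regress step by step:
  through step 3 (pick(b2,rmC,right)): drop {carry(b2,right)}, keep {carry(b4,left)}, require {ball_in(b2,rmC), free(right), robot_in(rmC)}
    → {ball_in(b2,rmC), carry(b4,left), free(right), robot_in(rmC)}
  through step 2 (drop(b2,rmC,right)): drop {ball_in(b2,rmC), free(right)}, keep {carry(b4,left), robot_in(rmC)}, require {carry(b2,right), robot_in(rmC)}
    → {carry(b2,right), carry(b4,left), robot_in(rmC)}
  through step 1 (go(rmB,rmC)): drop {robot_in(rmC)}, keep {carry(b2,right), carry(b4,left)}, require {robot_in(rmB)}
    → {carry(b2,right), carry(b4,left), robot_in(rmB)}

== RESULT ==
["carry(b2,right)", "carry(b4,left)", "robot_in(rmB)"]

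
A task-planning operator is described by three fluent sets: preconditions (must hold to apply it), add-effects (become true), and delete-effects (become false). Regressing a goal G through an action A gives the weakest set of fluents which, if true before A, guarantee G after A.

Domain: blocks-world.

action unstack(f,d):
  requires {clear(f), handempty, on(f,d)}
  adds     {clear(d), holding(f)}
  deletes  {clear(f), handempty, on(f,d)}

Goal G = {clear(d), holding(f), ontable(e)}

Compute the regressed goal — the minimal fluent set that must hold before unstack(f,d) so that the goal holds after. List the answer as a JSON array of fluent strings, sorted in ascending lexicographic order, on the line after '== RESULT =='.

Regress:
  G ∩ del = {}  (empty — regression defined)
  G \ add = {clear(d), holding(f), ontable(e)} \ {clear(d), holding(f)} = {ontable(e)}
  ∪ pre   = {ontable(e)} ∪ {clear(f), handempty, on(f,d)}
          = {clear(f), handempty, on(f,d), ontable(e)}

== RESULT ==
["clear(f)", "handempty", "on(f,d)", "ontable(e)"]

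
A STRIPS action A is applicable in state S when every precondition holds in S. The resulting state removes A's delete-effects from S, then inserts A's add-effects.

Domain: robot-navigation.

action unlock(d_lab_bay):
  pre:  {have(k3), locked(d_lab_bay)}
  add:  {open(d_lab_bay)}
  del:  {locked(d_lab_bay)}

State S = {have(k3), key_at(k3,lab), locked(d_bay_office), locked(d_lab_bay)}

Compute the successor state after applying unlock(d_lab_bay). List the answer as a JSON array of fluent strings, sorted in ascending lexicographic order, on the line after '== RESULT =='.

Progress:
  pre ⊆ S: {have(k3), locked(d_lab_bay)} ⊆ S  — applicable
  S \ del = {have(k3), key_at(k3,lab), locked(d_bay_office)}
  ∪ add   = {have(k3), key_at(k3,lab), locked(d_bay_office), open(d_lab_bay)}

== RESULT ==
["have(k3)", "key_at(k3,lab)", "locked(d_bay_office)", "open(d_lab_bay)"]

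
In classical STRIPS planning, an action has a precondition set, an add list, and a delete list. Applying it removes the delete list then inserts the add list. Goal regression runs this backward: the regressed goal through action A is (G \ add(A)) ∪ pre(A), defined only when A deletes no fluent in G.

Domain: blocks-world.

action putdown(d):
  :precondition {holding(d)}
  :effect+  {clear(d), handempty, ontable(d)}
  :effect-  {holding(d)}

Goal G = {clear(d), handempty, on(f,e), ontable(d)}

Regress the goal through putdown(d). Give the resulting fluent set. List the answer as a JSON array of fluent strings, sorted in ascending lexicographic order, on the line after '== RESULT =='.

Compute (G \ add) ∪ pre:
  G ∩ del = {}  (empty — regression defined)
  G \ add = {clear(d), handempty, on(f,e), ontable(d)} \ {clear(d), handempty, ontable(d)} = {on(f,e)}
  ∪ pre   = {on(f,e)} ∪ {holding(d)}
          = {holding(d), on(f,e)}

== RESULT ==
["holding(d)", "on(f,e)"]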